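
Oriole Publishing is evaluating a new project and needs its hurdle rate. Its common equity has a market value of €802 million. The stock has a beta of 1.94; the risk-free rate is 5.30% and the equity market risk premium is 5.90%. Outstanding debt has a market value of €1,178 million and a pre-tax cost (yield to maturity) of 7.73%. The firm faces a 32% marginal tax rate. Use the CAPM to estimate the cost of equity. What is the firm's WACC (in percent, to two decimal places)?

9.91%

Cost of equity via CAPM: Re = 5.3% + 1.94 × 5.9% = 16.7460%.
Total capital V = 802 + 1178 = 1980.
Equity: weight = 802/1980 = 0.4051; cost = 16.746%.
Debt: weight = 1178/1980 = 0.5949; after-tax cost = 7.73% × (1 − 32%) = 5.2564%.
WACC = 0.4051 × 16.7460% + 0.5949 × 5.2564% = 9.9103%.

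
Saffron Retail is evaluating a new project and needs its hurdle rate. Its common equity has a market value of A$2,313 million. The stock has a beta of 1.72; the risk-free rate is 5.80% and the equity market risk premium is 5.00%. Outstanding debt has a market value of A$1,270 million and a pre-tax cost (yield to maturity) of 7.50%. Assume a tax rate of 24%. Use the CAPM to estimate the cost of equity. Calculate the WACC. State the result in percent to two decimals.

11.32%

Cost of equity via CAPM: Re = 5.8% + 1.72 × 5.0% = 14.4000%.
Total capital V = 2313 + 1270 = 3583.
Equity: weight = 2313/3583 = 0.6455; cost = 14.4%.
Debt: weight = 1270/3583 = 0.3545; after-tax cost = 7.5% × (1 − 24%) = 5.7000%.
WACC = 0.6455 × 14.4000% + 0.3545 × 5.7000% = 11.3163%.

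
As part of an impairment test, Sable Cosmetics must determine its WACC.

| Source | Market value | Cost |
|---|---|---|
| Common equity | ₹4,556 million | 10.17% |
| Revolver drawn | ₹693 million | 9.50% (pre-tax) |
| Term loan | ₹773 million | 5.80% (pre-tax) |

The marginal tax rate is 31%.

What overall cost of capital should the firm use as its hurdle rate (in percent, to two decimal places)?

8.96%

Total capital V = 4556 + 693 + 773 = 6022.
Equity: weight = 4556/6022 = 0.7566; cost = 10.17%.
Revolver drawn: weight = 693/6022 = 0.1151; after-tax cost = 9.5% × (1 − 31%) = 6.5550%.
Term loan: weight = 773/6022 = 0.1284; after-tax cost = 5.8% × (1 − 31%) = 4.0020%.
WACC = 0.7566 × 10.1700% + 0.1151 × 6.5550% + 0.1284 × 4.0020% = 8.9623%.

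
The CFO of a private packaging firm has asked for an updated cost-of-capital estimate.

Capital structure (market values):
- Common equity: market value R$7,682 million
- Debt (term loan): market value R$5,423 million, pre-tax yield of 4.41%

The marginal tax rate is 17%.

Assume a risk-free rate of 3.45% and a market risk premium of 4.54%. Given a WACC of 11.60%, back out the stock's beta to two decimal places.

Total capital V = 7682 + 5423 = 13105.
Equity weight = 7682/13105 = 0.5862.
Term loan weight = 5423/13105 = 0.4138.
Debt contribution = 0.4138 × 4.41% × (1 − 17%) = 1.5147%.
Required equity contribution = 11.6% − 1.5147% = 10.0853%  ⇒  Re = 17.2049%.
CAPM: 17.2049% = 3.45% + β × 4.54%  ⇒  β = 3.0297.

3.03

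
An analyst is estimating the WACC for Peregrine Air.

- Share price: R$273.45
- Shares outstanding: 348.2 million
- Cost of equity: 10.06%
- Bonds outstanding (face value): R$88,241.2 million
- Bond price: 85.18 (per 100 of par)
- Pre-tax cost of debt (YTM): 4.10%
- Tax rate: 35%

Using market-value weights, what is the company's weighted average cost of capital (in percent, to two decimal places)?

6.80%

Market value of equity E = 273.45 × 348.2m = 95215.29m. Market value of debt D = 88241.2m × 85.18/100 = 75163.85416m.
Total capital V = 95215.29 + 75163.85416 = 170379.14416.
Equity: weight = 95215.29/170379.14416 = 0.5588; cost = 10.06%.
Bonds outstanding: weight = 75163.85416/170379.14416 = 0.4412; after-tax cost = 4.1% × (1 − 35%) = 2.6650%.
WACC = 0.5588 × 10.0600% + 0.4412 × 2.6650% = 6.7976%.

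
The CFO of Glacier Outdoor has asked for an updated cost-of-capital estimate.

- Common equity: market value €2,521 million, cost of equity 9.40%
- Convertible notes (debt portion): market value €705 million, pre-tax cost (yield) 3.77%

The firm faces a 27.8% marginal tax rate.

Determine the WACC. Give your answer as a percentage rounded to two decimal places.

7.94%

Total capital V = 2521 + 705 = 3226.
Equity: weight = 2521/3226 = 0.7815; cost = 9.4%.
Convertible notes (debt portion): weight = 705/3226 = 0.2185; after-tax cost = 3.77% × (1 − 27.8%) = 2.7219%.
WACC = 0.7815 × 9.4000% + 0.2185 × 2.7219% = 7.9406%.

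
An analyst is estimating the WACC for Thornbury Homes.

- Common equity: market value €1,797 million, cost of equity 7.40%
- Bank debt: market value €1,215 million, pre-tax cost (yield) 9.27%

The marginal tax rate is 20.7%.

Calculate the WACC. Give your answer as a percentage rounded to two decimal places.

7.38%

Total capital V = 1797 + 1215 = 3012.
Equity: weight = 1797/3012 = 0.5966; cost = 7.4%.
Bank debt: weight = 1215/3012 = 0.4034; after-tax cost = 9.27% × (1 − 20.7%) = 7.3511%.
WACC = 0.5966 × 7.4000% + 0.4034 × 7.3511% = 7.3803%.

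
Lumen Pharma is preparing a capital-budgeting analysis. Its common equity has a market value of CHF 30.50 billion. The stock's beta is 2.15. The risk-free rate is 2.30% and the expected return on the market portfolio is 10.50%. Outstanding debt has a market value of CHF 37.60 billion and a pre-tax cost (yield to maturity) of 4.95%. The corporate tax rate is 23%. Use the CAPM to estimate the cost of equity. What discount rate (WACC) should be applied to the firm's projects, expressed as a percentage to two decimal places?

Market risk premium = 10.5% − 2.3% = 8.2%.
Cost of equity via CAPM: Re = 2.3% + 2.15 × 8.2% = 19.9300%.
Total capital V = 30.5 + 37.6 = 68.1.
Equity: weight = 30.5/68.1 = 0.4479; cost = 19.93%.
Debt: weight = 37.6/68.1 = 0.5521; after-tax cost = 4.95% × (1 − 23%) = 3.8115%.
WACC = 0.4479 × 19.9300% + 0.5521 × 3.8115% = 11.0305%.

11.03%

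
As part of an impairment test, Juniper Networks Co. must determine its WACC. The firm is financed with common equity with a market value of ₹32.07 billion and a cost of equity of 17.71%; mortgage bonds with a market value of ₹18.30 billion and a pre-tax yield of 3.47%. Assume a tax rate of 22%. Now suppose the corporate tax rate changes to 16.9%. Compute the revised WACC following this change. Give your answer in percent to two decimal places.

12.32%

After the change:
Total capital V = 32.07 + 18.3 = 50.37.
Equity: weight = 32.07/50.37 = 0.6367; cost = 17.71%.
Mortgage bonds: weight = 18.3/50.37 = 0.3633; after-tax cost = 3.47% × (1 − 16.9%) = 2.8836%.
WACC = 0.6367 × 17.7100% + 0.3633 × 2.8836% = 12.3234%.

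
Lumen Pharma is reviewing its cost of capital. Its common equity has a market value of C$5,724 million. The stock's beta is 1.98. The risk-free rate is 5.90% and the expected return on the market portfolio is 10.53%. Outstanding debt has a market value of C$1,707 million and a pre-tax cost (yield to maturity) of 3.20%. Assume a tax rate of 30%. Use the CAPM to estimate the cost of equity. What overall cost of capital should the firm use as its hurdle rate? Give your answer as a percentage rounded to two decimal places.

12.12%

Market risk premium = 10.53% − 5.9% = 4.63%.
Cost of equity via CAPM: Re = 5.9% + 1.98 × 4.63% = 15.0674%.
Total capital V = 5724 + 1707 = 7431.
Equity: weight = 5724/7431 = 0.7703; cost = 15.0674%.
Debt: weight = 1707/7431 = 0.2297; after-tax cost = 3.2% × (1 − 30%) = 2.2400%.
WACC = 0.7703 × 15.0674% + 0.2297 × 2.2400% = 12.1208%.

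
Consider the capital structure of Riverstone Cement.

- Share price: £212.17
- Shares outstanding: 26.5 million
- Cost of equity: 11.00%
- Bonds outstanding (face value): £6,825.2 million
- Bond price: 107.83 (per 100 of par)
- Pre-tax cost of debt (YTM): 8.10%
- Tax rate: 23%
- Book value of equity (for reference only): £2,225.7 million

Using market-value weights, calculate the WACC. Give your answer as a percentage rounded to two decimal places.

Market value of equity E = 212.17 × 26.5m = 5622.505m. Market value of debt D = 6825.2m × 107.83/100 = 7359.61316m.
Total capital V = 5622.505 + 7359.61316 = 12982.11816.
Equity: weight = 5622.505/12982.11816 = 0.4331; cost = 11%.
Bonds outstanding: weight = 7359.61316/12982.11816 = 0.5669; after-tax cost = 8.1% × (1 − 23%) = 6.2370%.
WACC = 0.4331 × 11.0000% + 0.5669 × 6.2370% = 8.2998%.

8.30%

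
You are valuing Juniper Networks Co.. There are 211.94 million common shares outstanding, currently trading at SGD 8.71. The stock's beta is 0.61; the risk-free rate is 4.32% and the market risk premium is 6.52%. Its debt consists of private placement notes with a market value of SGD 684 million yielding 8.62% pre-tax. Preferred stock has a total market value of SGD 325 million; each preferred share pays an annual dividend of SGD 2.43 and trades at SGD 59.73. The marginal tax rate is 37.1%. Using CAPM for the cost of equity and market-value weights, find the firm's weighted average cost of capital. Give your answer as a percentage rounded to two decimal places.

Cost of equity via CAPM: Re = 4.32% + 0.61 × 6.52% = 8.2972%.
Cost of preferred: Rp = 2.43 / 59.73 = 4.0683%.
Market value of equity E = 8.71 × 211.94m = 1845.9974m.
Total capital V = 1845.9974 + 325 + 684 = 2854.9974.
Equity: weight = 1845.9974/2854.9974 = 0.6466; cost = 8.2972%.
Preferred: weight = 325/2854.9974 = 0.1138; cost = 4.0683%.
Private placement notes: weight = 684/2854.9974 = 0.2396; after-tax cost = 8.62% × (1 − 37.1%) = 5.4220%.
WACC = 0.6466 × 8.2972% + 0.1138 × 4.0683% + 0.2396 × 5.4220% = 7.1270%.

7.13%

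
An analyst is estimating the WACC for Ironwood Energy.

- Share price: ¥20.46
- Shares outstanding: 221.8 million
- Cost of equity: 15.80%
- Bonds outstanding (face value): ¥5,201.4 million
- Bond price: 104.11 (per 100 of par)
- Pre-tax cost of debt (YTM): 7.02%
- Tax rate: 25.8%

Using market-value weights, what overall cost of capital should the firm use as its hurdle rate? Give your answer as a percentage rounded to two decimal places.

10.04%

Market value of equity E = 20.46 × 221.8m = 4538.028m. Market value of debt D = 5201.4m × 104.11/100 = 5415.17754m.
Total capital V = 4538.028 + 5415.17754 = 9953.20554.
Equity: weight = 4538.028/9953.20554 = 0.4559; cost = 15.8%.
Bonds outstanding: weight = 5415.17754/9953.20554 = 0.5441; after-tax cost = 7.02% × (1 − 25.8%) = 5.2088%.
WACC = 0.4559 × 15.8000% + 0.5441 × 5.2088% = 10.0377%.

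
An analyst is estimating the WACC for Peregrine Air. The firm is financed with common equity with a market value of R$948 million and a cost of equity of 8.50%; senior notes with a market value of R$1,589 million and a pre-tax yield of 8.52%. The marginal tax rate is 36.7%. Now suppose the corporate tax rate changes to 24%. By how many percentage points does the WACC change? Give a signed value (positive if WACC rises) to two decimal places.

+0.68 pp

Current WACC:
Total capital V = 948 + 1589 = 2537.
Equity: weight = 948/2537 = 0.3737; cost = 8.5%.
Senior notes: weight = 1589/2537 = 0.6263; after-tax cost = 8.52% × (1 − 36.7%) = 5.3932%.
WACC = 0.3737 × 8.5000% + 0.6263 × 5.3932% = 6.5541%.
After the change:
Total capital V = 948 + 1589 = 2537.
Equity: weight = 948/2537 = 0.3737; cost = 8.5%.
Senior notes: weight = 1589/2537 = 0.6263; after-tax cost = 8.52% × (1 − 24%) = 6.4752%.
WACC = 0.3737 × 8.5000% + 0.6263 × 6.4752% = 7.2318%.
Change in WACC = 7.2318% − 6.5541% = 0.6777 pp.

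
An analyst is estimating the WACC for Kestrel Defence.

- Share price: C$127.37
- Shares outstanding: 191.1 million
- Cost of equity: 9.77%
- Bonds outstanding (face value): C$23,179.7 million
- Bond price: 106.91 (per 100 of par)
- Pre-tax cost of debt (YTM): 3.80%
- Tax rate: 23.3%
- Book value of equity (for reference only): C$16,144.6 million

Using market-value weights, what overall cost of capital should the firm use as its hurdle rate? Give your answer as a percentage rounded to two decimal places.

6.31%

Market value of equity E = 127.37 × 191.1m = 24340.407m. Market value of debt D = 23179.7m × 106.91/100 = 24781.41727m.
Total capital V = 24340.407 + 24781.41727 = 49121.82427.
Equity: weight = 24340.407/49121.82427 = 0.4955; cost = 9.77%.
Bonds outstanding: weight = 24781.41727/49121.82427 = 0.5045; after-tax cost = 3.8% × (1 − 23.3%) = 2.9146%.
WACC = 0.4955 × 9.7700% + 0.5045 × 2.9146% = 6.3115%.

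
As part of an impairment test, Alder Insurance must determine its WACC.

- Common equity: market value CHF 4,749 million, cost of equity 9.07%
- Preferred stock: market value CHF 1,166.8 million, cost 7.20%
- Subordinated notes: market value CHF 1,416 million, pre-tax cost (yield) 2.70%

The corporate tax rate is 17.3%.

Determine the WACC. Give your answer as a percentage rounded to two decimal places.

7.45%

Total capital V = 4749 + 1166.8 + 1416 = 7331.8.
Equity: weight = 4749/7331.8 = 0.6477; cost = 9.07%.
Preferred: weight = 1166.8/7331.8 = 0.1591; cost = 7.2%.
Subordinated notes: weight = 1416/7331.8 = 0.1931; after-tax cost = 2.7% × (1 − 17.3%) = 2.2329%.
WACC = 0.6477 × 9.0700% + 0.1591 × 7.2000% + 0.1931 × 2.2329% = 7.4519%.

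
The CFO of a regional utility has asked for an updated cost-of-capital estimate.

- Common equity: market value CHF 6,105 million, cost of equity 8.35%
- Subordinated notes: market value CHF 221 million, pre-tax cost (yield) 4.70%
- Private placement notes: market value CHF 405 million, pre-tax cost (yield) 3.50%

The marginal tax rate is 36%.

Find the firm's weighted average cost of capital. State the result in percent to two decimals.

7.81%

Total capital V = 6105 + 221 + 405 = 6731.
Equity: weight = 6105/6731 = 0.9070; cost = 8.35%.
Subordinated notes: weight = 221/6731 = 0.0328; after-tax cost = 4.7% × (1 − 36%) = 3.0080%.
Private placement notes: weight = 405/6731 = 0.0602; after-tax cost = 3.5% × (1 − 36%) = 2.2400%.
WACC = 0.9070 × 8.3500% + 0.0328 × 3.0080% + 0.0602 × 2.2400% = 7.8070%.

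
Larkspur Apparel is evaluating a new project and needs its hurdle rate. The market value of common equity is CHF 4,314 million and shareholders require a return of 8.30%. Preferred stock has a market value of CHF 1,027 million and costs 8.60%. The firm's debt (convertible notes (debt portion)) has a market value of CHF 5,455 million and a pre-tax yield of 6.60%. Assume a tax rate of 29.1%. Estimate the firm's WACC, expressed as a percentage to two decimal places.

6.50%

Total capital V = 4314 + 1027 + 5455 = 10796.
Equity: weight = 4314/10796 = 0.3996; cost = 8.3%.
Preferred: weight = 1027/10796 = 0.0951; cost = 8.6%.
Convertible notes (debt portion): weight = 5455/10796 = 0.5053; after-tax cost = 6.6% × (1 − 29.1%) = 4.6794%.
WACC = 0.3996 × 8.3000% + 0.0951 × 8.6000% + 0.5053 × 4.6794% = 6.4991%.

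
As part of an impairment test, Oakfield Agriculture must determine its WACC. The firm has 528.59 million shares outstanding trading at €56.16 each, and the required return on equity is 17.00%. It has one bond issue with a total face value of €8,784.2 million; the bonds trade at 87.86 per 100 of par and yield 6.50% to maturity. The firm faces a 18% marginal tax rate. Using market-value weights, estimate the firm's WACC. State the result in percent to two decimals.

Market value of equity E = 56.16 × 528.59m = 29685.6144m. Market value of debt D = 8784.2m × 87.86/100 = 7717.79812m.
Total capital V = 29685.6144 + 7717.79812 = 37403.41252.
Equity: weight = 29685.6144/37403.41252 = 0.7937; cost = 17%.
Bonds outstanding: weight = 7717.79812/37403.41252 = 0.2063; after-tax cost = 6.5% × (1 − 18%) = 5.3300%.
WACC = 0.7937 × 17.0000% + 0.2063 × 5.3300% = 14.5920%.

14.59%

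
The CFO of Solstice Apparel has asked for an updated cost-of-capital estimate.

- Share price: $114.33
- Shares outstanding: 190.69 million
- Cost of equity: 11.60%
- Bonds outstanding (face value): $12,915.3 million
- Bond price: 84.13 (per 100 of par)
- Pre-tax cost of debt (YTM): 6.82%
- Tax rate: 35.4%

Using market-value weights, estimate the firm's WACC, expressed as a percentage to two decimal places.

9.21%

Market value of equity E = 114.33 × 190.69m = 21801.5877m. Market value of debt D = 12915.3m × 84.13/100 = 10865.64189m.
Total capital V = 21801.5877 + 10865.64189 = 32667.22959.
Equity: weight = 21801.5877/32667.22959 = 0.6674; cost = 11.6%.
Bonds outstanding: weight = 10865.64189/32667.22959 = 0.3326; after-tax cost = 6.82% × (1 − 35.4%) = 4.4057%.
WACC = 0.6674 × 11.6000% + 0.3326 × 4.4057% = 9.2071%.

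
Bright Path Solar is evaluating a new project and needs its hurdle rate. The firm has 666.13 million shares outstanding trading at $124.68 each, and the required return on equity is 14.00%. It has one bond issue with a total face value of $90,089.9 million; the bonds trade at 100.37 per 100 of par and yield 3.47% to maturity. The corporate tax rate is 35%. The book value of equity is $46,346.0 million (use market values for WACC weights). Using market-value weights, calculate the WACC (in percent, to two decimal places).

Market value of equity E = 124.68 × 666.13m = 83053.0884m. Market value of debt D = 90089.9m × 100.37/100 = 90423.23263m.
Total capital V = 83053.0884 + 90423.23263 = 173476.32103.
Equity: weight = 83053.0884/173476.32103 = 0.4788; cost = 14%.
Bonds outstanding: weight = 90423.23263/173476.32103 = 0.5212; after-tax cost = 3.47% × (1 − 35%) = 2.2555%.
WACC = 0.4788 × 14.0000% + 0.5212 × 2.2555% = 7.8783%.

7.88%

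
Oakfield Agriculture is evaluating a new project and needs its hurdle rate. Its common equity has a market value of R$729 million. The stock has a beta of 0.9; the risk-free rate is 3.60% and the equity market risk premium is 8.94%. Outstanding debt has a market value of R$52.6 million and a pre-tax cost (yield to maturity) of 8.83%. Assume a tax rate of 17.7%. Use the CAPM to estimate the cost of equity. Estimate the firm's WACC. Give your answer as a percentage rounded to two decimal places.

11.35%

Cost of equity via CAPM: Re = 3.6% + 0.9 × 8.94% = 11.6460%.
Total capital V = 729 + 52.6 = 781.6.
Equity: weight = 729/781.6 = 0.9327; cost = 11.646%.
Debt: weight = 52.6/781.6 = 0.0673; after-tax cost = 8.83% × (1 − 17.7%) = 7.2671%.
WACC = 0.9327 × 11.6460% + 0.0673 × 7.2671% = 11.3513%.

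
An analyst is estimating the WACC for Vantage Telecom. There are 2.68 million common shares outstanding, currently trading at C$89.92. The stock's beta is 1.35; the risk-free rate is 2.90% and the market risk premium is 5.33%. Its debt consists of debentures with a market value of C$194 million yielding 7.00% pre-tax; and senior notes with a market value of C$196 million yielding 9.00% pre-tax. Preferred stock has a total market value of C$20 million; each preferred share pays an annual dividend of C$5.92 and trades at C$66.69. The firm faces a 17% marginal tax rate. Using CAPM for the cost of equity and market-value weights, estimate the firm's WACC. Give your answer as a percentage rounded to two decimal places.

Cost of equity via CAPM: Re = 2.9% + 1.35 × 5.33% = 10.0955%.
Cost of preferred: Rp = 5.92 / 66.69 = 8.8769%.
Market value of equity E = 89.92 × 2.68m = 240.9856m.
Total capital V = 240.9856 + 20 + 194 + 196 = 650.9856.
Equity: weight = 240.9856/650.9856 = 0.3702; cost = 10.0955%.
Preferred: weight = 20/650.9856 = 0.0307; cost = 8.8769%.
Debentures: weight = 194/650.9856 = 0.2980; after-tax cost = 7% × (1 − 17%) = 5.8100%.
Senior notes: weight = 196/650.9856 = 0.3011; after-tax cost = 9% × (1 − 17%) = 7.4700%.
WACC = 0.3702 × 10.0955% + 0.0307 × 8.8769% + 0.2980 × 5.8100% + 0.3011 × 7.4700% = 7.9905%.

7.99%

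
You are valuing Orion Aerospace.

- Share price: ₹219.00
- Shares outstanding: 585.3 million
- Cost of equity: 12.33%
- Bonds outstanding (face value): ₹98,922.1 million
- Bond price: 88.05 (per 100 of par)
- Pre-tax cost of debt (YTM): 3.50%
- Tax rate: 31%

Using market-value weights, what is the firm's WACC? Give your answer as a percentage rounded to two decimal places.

8.32%

Market value of equity E = 219.0 × 585.3m = 128180.7m. Market value of debt D = 98922.1m × 88.05/100 = 87100.90905m.
Total capital V = 128180.7 + 87100.90905 = 215281.60905.
Equity: weight = 128180.7/215281.60905 = 0.5954; cost = 12.33%.
Bonds outstanding: weight = 87100.90905/215281.60905 = 0.4046; after-tax cost = 3.5% × (1 − 31%) = 2.4150%.
WACC = 0.5954 × 12.3300% + 0.4046 × 2.4150% = 8.3185%.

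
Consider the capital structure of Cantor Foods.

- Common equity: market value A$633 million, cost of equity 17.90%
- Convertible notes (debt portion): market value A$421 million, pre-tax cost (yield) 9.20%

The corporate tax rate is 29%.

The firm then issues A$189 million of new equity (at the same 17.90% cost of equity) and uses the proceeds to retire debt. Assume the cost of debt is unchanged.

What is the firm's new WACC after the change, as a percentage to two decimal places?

15.40%

After the change:
Total capital V = 822 + 232 = 1054.
Equity: weight = 822/1054 = 0.7799; cost = 17.9%.
Convertible notes (debt portion): weight = 232/1054 = 0.2201; after-tax cost = 9.2% × (1 − 29%) = 6.5320%.
WACC = 0.7799 × 17.9000% + 0.2201 × 6.5320% = 15.3977%.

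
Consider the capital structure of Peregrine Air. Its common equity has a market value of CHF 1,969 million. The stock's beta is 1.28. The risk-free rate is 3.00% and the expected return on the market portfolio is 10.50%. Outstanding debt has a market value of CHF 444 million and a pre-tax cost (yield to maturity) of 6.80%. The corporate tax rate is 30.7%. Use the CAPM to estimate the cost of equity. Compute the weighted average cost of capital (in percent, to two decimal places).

Market risk premium = 10.5% − 3.0% = 7.5%.
Cost of equity via CAPM: Re = 3.0% + 1.28 × 7.5% = 12.6000%.
Total capital V = 1969 + 444 = 2413.
Equity: weight = 1969/2413 = 0.8160; cost = 12.6%.
Debt: weight = 444/2413 = 0.1840; after-tax cost = 6.8% × (1 − 30.7%) = 4.7124%.
WACC = 0.8160 × 12.6000% + 0.1840 × 4.7124% = 11.1487%.

11.15%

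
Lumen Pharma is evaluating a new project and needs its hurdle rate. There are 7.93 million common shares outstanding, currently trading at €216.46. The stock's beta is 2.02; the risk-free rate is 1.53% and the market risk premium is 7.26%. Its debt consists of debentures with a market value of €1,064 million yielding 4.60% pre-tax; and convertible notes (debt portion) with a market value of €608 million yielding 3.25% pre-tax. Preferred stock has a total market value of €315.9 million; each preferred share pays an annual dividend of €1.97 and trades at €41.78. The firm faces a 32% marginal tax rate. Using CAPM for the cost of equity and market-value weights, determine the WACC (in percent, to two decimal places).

9.17%

Cost of equity via CAPM: Re = 1.53% + 2.02 × 7.26% = 16.1952%.
Cost of preferred: Rp = 1.97 / 41.78 = 4.7152%.
Market value of equity E = 216.46 × 7.93m = 1716.5278m.
Total capital V = 1716.5278 + 315.9 + 1064 + 608 = 3704.4278.
Equity: weight = 1716.5278/3704.4278 = 0.4634; cost = 16.1952%.
Preferred: weight = 315.9/3704.4278 = 0.0853; cost = 4.7152%.
Debentures: weight = 1064/3704.4278 = 0.2872; after-tax cost = 4.6% × (1 − 32%) = 3.1280%.
Convertible notes (debt portion): weight = 608/3704.4278 = 0.1641; after-tax cost = 3.25% × (1 − 32%) = 2.2100%.
WACC = 0.4634 × 16.1952% + 0.0853 × 4.7152% + 0.2872 × 3.1280% + 0.1641 × 2.2100% = 9.1677%.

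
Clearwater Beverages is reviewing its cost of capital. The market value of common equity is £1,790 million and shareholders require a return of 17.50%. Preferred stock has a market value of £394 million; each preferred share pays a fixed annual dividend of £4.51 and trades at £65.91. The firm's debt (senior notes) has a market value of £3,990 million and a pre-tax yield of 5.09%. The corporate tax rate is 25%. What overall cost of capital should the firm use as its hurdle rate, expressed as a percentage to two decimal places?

7.98%

Cost of preferred: Rp = 4.51 / 65.91 = 6.8427%.
Total capital V = 1790 + 394 + 3990 = 6174.
Equity: weight = 1790/6174 = 0.2899; cost = 17.5%.
Preferred: weight = 394/6174 = 0.0638; cost = 6.8427%.
Senior notes: weight = 3990/6174 = 0.6463; after-tax cost = 5.09% × (1 − 25%) = 3.8175%.
WACC = 0.2899 × 17.5000% + 0.0638 × 6.8427% + 0.6463 × 3.8175% = 7.9775%.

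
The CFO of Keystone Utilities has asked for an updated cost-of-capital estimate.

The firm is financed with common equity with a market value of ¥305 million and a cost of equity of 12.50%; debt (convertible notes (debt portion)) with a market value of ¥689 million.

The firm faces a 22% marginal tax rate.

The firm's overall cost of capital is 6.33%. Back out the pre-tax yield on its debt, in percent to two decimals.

Total capital V = 305 + 689 = 994.
Equity weight = 305/994 = 0.3068.
Convertible notes (debt portion) weight = 689/994 = 0.6932.
Equity contribution = 0.3068 × 12.5% = 3.8355%.
Remaining for debt = 6.33% − 3.8355% = 2.4945%.
Rd × (1 − 22%) × 0.6932 = 2.4945%  ⇒  Rd = 4.6137%.

4.61%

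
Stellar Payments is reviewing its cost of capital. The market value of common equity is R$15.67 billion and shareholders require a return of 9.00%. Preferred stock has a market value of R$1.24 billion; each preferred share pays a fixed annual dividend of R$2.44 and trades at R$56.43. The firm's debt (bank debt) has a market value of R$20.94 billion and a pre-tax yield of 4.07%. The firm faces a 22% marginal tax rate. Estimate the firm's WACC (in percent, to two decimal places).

Cost of preferred: Rp = 2.44 / 56.43 = 4.3239%.
Total capital V = 15.67 + 1.24 + 20.94 = 37.85.
Equity: weight = 15.67/37.85 = 0.4140; cost = 9%.
Preferred: weight = 1.24/37.85 = 0.0328; cost = 4.3239%.
Bank debt: weight = 20.94/37.85 = 0.5532; after-tax cost = 4.07% × (1 − 22%) = 3.1746%.
WACC = 0.4140 × 9.0000% + 0.0328 × 4.3239% + 0.5532 × 3.1746% = 5.6240%.

5.62%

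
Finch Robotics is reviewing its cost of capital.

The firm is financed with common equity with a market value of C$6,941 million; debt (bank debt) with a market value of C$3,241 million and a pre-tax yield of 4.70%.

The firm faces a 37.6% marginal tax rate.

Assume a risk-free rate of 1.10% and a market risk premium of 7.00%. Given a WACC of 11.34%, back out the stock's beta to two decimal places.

2.02

Total capital V = 6941 + 3241 = 10182.
Equity weight = 6941/10182 = 0.6817.
Bank debt weight = 3241/10182 = 0.3183.
Debt contribution = 0.3183 × 4.7% × (1 − 37.6%) = 0.9335%.
Required equity contribution = 11.34% − 0.9335% = 10.4065%  ⇒  Re = 15.2656%.
CAPM: 15.2656% = 1.1% + β × 7.0%  ⇒  β = 2.0237.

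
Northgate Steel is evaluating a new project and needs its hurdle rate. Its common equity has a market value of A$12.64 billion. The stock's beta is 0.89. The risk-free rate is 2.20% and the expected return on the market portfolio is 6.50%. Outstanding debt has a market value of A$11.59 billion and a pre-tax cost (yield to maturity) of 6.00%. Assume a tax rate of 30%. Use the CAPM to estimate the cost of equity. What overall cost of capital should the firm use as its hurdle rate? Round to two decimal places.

5.15%

Market risk premium = 6.5% − 2.2% = 4.3%.
Cost of equity via CAPM: Re = 2.2% + 0.89 × 4.3% = 6.0270%.
Total capital V = 12.64 + 11.59 = 24.23.
Equity: weight = 12.64/24.23 = 0.5217; cost = 6.027%.
Debt: weight = 11.59/24.23 = 0.4783; after-tax cost = 6% × (1 − 30%) = 4.2000%.
WACC = 0.5217 × 6.0270% + 0.4783 × 4.2000% = 5.1531%.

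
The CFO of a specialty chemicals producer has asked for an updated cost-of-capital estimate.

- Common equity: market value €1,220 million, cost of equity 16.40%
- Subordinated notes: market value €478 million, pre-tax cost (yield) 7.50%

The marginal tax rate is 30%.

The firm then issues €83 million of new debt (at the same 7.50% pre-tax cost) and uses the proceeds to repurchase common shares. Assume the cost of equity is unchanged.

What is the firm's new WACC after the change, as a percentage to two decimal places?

After the change:
Total capital V = 1137 + 561 = 1698.
Equity: weight = 1137/1698 = 0.6696; cost = 16.4%.
Subordinated notes: weight = 561/1698 = 0.3304; after-tax cost = 7.5% × (1 − 30%) = 5.2500%.
WACC = 0.6696 × 16.4000% + 0.3304 × 5.2500% = 12.7162%.

12.72%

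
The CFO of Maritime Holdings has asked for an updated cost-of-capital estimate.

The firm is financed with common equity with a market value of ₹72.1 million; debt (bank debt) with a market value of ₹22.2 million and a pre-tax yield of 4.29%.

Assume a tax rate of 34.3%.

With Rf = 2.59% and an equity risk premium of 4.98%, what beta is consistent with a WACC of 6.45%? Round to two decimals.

1.00

Total capital V = 72.1 + 22.2 = 94.3.
Equity weight = 72.1/94.3 = 0.7646.
Bank debt weight = 22.2/94.3 = 0.2354.
Debt contribution = 0.2354 × 4.29% × (1 − 34.3%) = 0.6635%.
Required equity contribution = 6.45% − 0.6635% = 5.7865%  ⇒  Re = 7.5682%.
CAPM: 7.5682% = 2.59% + β × 4.98%  ⇒  β = 0.9996.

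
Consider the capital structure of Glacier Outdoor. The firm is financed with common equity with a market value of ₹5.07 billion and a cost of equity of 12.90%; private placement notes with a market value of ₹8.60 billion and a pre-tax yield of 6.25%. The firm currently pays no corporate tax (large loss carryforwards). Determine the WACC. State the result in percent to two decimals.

8.72%

Total capital V = 5.07 + 8.6 = 13.67.
Equity: weight = 5.07/13.67 = 0.3709; cost = 12.9%.
Private placement notes: weight = 8.6/13.67 = 0.6291; after-tax cost = 6.25% × (1 − 0%) = 6.2500%.
WACC = 0.3709 × 12.9000% + 0.6291 × 6.2500% = 8.7164%.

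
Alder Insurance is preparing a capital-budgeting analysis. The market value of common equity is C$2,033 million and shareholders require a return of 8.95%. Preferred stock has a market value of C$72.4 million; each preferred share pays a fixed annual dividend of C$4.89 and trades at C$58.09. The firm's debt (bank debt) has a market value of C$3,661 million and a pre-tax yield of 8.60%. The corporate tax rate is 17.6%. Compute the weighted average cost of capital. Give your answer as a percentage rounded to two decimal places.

Cost of preferred: Rp = 4.89 / 58.09 = 8.4180%.
Total capital V = 2033 + 72.4 + 3661 = 5766.4.
Equity: weight = 2033/5766.4 = 0.3526; cost = 8.95%.
Preferred: weight = 72.4/5766.4 = 0.0126; cost = 8.418%.
Bank debt: weight = 3661/5766.4 = 0.6349; after-tax cost = 8.6% × (1 − 17.6%) = 7.0864%.
WACC = 0.3526 × 8.9500% + 0.0126 × 8.4180% + 0.6349 × 7.0864% = 7.7601%.

7.76%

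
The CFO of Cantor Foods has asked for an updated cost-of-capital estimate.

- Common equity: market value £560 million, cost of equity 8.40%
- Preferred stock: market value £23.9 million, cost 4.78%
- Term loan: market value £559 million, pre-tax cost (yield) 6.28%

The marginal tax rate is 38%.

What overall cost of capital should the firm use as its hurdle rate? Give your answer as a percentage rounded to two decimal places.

6.12%

Total capital V = 560 + 23.9 + 559 = 1142.9.
Equity: weight = 560/1142.9 = 0.4900; cost = 8.4%.
Preferred: weight = 23.9/1142.9 = 0.0209; cost = 4.78%.
Term loan: weight = 559/1142.9 = 0.4891; after-tax cost = 6.28% × (1 − 38%) = 3.8936%.
WACC = 0.4900 × 8.4000% + 0.0209 × 4.7800% + 0.4891 × 3.8936% = 6.1202%.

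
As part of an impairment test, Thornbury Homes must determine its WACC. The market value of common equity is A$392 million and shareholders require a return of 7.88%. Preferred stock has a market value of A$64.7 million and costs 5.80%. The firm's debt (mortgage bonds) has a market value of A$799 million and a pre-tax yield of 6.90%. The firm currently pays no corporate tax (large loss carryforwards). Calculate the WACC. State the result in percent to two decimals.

7.15%

Total capital V = 392 + 64.7 + 799 = 1255.7.
Equity: weight = 392/1255.7 = 0.3122; cost = 7.88%.
Preferred: weight = 64.7/1255.7 = 0.0515; cost = 5.8%.
Mortgage bonds: weight = 799/1255.7 = 0.6363; after-tax cost = 6.9% × (1 − 0%) = 6.9000%.
WACC = 0.3122 × 7.8800% + 0.0515 × 5.8000% + 0.6363 × 6.9000% = 7.1493%.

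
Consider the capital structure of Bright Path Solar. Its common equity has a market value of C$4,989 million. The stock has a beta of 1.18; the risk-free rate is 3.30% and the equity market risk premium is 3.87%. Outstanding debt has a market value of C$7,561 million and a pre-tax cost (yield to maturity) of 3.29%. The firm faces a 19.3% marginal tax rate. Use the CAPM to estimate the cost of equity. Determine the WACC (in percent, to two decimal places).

4.73%

Cost of equity via CAPM: Re = 3.3% + 1.18 × 3.87% = 7.8666%.
Total capital V = 4989 + 7561 = 12550.
Equity: weight = 4989/12550 = 0.3975; cost = 7.8666%.
Debt: weight = 7561/12550 = 0.6025; after-tax cost = 3.29% × (1 − 19.3%) = 2.6550%.
WACC = 0.3975 × 7.8666% + 0.6025 × 2.6550% = 4.7268%.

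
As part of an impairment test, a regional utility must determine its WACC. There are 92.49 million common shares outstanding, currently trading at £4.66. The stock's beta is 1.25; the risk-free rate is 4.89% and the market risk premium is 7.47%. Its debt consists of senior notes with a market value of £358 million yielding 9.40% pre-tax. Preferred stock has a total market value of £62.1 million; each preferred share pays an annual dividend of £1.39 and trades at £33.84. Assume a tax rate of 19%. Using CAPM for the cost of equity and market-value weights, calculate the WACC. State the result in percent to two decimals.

10.71%

Cost of equity via CAPM: Re = 4.89% + 1.25 × 7.47% = 14.2275%.
Cost of preferred: Rp = 1.39 / 33.84 = 4.1076%.
Market value of equity E = 4.66 × 92.49m = 431.0034m.
Total capital V = 431.0034 + 62.1 + 358 = 851.1034.
Equity: weight = 431.0034/851.1034 = 0.5064; cost = 14.2275%.
Preferred: weight = 62.1/851.1034 = 0.0730; cost = 4.1076%.
Senior notes: weight = 358/851.1034 = 0.4206; after-tax cost = 9.4% × (1 − 19%) = 7.6140%.
WACC = 0.5064 × 14.2275% + 0.0730 × 4.1076% + 0.4206 × 7.6140% = 10.7073%.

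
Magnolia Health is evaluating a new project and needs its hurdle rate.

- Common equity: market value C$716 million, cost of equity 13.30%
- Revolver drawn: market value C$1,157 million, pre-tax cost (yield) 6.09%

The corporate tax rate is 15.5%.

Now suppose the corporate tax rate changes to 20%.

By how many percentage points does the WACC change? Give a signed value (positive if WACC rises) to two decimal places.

Current WACC:
Total capital V = 716 + 1157 = 1873.
Equity: weight = 716/1873 = 0.3823; cost = 13.3%.
Revolver drawn: weight = 1157/1873 = 0.6177; after-tax cost = 6.09% × (1 − 15.5%) = 5.1460%.
WACC = 0.3823 × 13.3000% + 0.6177 × 5.1460% = 8.2631%.
After the change:
Total capital V = 716 + 1157 = 1873.
Equity: weight = 716/1873 = 0.3823; cost = 13.3%.
Revolver drawn: weight = 1157/1873 = 0.6177; after-tax cost = 6.09% × (1 − 20%) = 4.8720%.
WACC = 0.3823 × 13.3000% + 0.6177 × 4.8720% = 8.0938%.
Change in WACC = 8.0938% − 8.2631% = -0.1693 pp.

-0.17 pp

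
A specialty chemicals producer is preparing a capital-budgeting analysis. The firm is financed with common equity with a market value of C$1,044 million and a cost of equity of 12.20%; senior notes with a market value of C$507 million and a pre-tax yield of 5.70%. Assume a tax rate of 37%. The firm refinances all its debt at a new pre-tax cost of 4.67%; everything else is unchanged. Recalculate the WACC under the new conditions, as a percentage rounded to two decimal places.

9.17%

After the change:
Total capital V = 1044 + 507 = 1551.
Equity: weight = 1044/1551 = 0.6731; cost = 12.2%.
Senior notes: weight = 507/1551 = 0.3269; after-tax cost = 4.67% × (1 − 37%) = 2.9421%.
WACC = 0.6731 × 12.2000% + 0.3269 × 2.9421% = 9.1737%.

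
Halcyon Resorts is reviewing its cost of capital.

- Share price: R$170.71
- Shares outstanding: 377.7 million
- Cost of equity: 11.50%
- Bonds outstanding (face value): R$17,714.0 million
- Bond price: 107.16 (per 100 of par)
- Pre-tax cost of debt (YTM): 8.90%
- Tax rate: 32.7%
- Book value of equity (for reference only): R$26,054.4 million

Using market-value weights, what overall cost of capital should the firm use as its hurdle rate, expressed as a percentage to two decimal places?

Market value of equity E = 170.71 × 377.7m = 64477.167m. Market value of debt D = 17714m × 107.16/100 = 18982.3224m.
Total capital V = 64477.167 + 18982.3224 = 83459.4894.
Equity: weight = 64477.167/83459.4894 = 0.7726; cost = 11.5%.
Bonds outstanding: weight = 18982.3224/83459.4894 = 0.2274; after-tax cost = 8.9% × (1 − 32.7%) = 5.9897%.
WACC = 0.7726 × 11.5000% + 0.2274 × 5.9897% = 10.2467%.

10.25%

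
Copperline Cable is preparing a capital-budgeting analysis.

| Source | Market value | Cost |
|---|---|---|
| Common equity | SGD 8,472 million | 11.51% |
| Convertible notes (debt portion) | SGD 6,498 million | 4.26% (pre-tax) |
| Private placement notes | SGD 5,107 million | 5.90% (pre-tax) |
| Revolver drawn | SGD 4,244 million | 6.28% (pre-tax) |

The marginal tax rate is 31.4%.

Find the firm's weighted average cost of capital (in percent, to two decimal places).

6.39%

Total capital V = 8472 + 6498 + 5107 + 4244 = 24321.
Equity: weight = 8472/24321 = 0.3483; cost = 11.51%.
Convertible notes (debt portion): weight = 6498/24321 = 0.2672; after-tax cost = 4.26% × (1 − 31.4%) = 2.9224%.
Private placement notes: weight = 5107/24321 = 0.2100; after-tax cost = 5.9% × (1 − 31.4%) = 4.0474%.
Revolver drawn: weight = 4244/24321 = 0.1745; after-tax cost = 6.28% × (1 − 31.4%) = 4.3081%.
WACC = 0.3483 × 11.5100% + 0.2672 × 2.9224% + 0.2100 × 4.0474% + 0.1745 × 4.3081% = 6.3918%.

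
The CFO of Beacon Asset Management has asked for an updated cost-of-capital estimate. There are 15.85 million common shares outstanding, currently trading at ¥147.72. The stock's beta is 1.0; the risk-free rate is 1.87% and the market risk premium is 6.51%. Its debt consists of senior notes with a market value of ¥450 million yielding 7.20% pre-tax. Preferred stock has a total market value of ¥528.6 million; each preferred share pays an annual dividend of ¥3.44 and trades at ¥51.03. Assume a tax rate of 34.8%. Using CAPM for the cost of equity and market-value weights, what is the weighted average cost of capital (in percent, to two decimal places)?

Cost of equity via CAPM: Re = 1.87% + 1.0 × 6.51% = 8.3800%.
Cost of preferred: Rp = 3.44 / 51.03 = 6.7411%.
Market value of equity E = 147.72 × 15.85m = 2341.362m.
Total capital V = 2341.362 + 528.6 + 450 = 3319.962.
Equity: weight = 2341.362/3319.962 = 0.7052; cost = 8.38%.
Preferred: weight = 528.6/3319.962 = 0.1592; cost = 6.7411%.
Senior notes: weight = 450/3319.962 = 0.1355; after-tax cost = 7.2% × (1 − 34.8%) = 4.6944%.
WACC = 0.7052 × 8.3800% + 0.1592 × 6.7411% + 0.1355 × 4.6944% = 7.6195%.

7.62%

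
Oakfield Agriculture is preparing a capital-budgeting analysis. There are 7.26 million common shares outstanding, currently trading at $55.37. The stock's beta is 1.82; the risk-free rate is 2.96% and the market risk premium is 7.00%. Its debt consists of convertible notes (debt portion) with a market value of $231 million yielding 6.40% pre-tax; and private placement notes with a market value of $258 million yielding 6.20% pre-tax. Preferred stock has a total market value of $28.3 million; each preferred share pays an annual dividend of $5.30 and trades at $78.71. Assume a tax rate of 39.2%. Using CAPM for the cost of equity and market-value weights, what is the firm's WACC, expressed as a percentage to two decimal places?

Cost of equity via CAPM: Re = 2.96% + 1.82 × 7.0% = 15.7000%.
Cost of preferred: Rp = 5.3 / 78.71 = 6.7336%.
Market value of equity E = 55.37 × 7.26m = 401.9862m.
Total capital V = 401.9862 + 28.3 + 231 + 258 = 919.2862.
Equity: weight = 401.9862/919.2862 = 0.4373; cost = 15.7%.
Preferred: weight = 28.3/919.2862 = 0.0308; cost = 6.7336%.
Convertible notes (debt portion): weight = 231/919.2862 = 0.2513; after-tax cost = 6.4% × (1 − 39.2%) = 3.8912%.
Private placement notes: weight = 258/919.2862 = 0.2807; after-tax cost = 6.2% × (1 − 39.2%) = 3.7696%.
WACC = 0.4373 × 15.7000% + 0.0308 × 6.7336% + 0.2513 × 3.8912% + 0.2807 × 3.7696% = 9.1083%.

9.11%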